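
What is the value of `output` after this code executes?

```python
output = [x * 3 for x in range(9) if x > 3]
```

Let's trace through this code step by step.

Initialize: output = [x * 3 for x in range(9) if x > 3]

After execution: output = [12, 15, 18, 21, 24]
[12, 15, 18, 21, 24]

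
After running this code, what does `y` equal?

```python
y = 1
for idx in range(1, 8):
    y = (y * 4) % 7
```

Let's trace through this code step by step.

Initialize: y = 1
Entering loop: for idx in range(1, 8):

After execution: y = 4
4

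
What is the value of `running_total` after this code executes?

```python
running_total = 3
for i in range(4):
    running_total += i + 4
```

Let's trace through this code step by step.

Initialize: running_total = 3
Entering loop: for i in range(4):

After execution: running_total = 25
25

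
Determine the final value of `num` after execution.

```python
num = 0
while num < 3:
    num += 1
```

Let's trace through this code step by step.

Initialize: num = 0
Entering loop: while num < 3:

After execution: num = 3
3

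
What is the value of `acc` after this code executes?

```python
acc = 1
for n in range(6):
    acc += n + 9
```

Let's trace through this code step by step.

Initialize: acc = 1
Entering loop: for n in range(6):

After execution: acc = 70
70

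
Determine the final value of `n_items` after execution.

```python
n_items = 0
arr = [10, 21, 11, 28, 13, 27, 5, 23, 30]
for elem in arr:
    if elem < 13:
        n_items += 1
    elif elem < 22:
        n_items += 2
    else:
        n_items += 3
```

Let's trace through this code step by step.

Initialize: n_items = 0
Initialize: arr = [10, 21, 11, 28, 13, 27, 5, 23, 30]
Entering loop: for elem in arr:

After execution: n_items = 19
19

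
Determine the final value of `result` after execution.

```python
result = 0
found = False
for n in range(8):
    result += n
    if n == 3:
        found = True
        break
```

Let's trace through this code step by step.

Initialize: result = 0
Initialize: found = False
Entering loop: for n in range(8):

After execution: result = 6
6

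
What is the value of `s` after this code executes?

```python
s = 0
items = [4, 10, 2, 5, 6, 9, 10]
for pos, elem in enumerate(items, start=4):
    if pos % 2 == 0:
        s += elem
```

Let's trace through this code step by step.

Initialize: s = 0
Initialize: items = [4, 10, 2, 5, 6, 9, 10]
Entering loop: for pos, elem in enumerate(items, start=4):

After execution: s = 22
22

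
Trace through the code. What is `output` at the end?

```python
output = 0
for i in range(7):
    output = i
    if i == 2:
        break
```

Let's trace through this code step by step.

Initialize: output = 0
Entering loop: for i in range(7):

After execution: output = 2
2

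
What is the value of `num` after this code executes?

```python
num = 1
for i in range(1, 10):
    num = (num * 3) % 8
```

Let's trace through this code step by step.

Initialize: num = 1
Entering loop: for i in range(1, 10):

After execution: num = 3
3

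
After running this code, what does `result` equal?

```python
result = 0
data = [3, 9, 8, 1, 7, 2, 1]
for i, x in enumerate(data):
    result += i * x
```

Let's trace through this code step by step.

Initialize: result = 0
Initialize: data = [3, 9, 8, 1, 7, 2, 1]
Entering loop: for i, x in enumerate(data):

After execution: result = 72
72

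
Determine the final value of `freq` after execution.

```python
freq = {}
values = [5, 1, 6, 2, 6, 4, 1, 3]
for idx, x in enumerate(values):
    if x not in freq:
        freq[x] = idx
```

Let's trace through this code step by step.

Initialize: freq = {}
Initialize: values = [5, 1, 6, 2, 6, 4, 1, 3]
Entering loop: for idx, x in enumerate(values):

After execution: freq = {5: 0, 1: 1, 6: 2, 2: 3, 4: 5, 3: 7}
{5: 0, 1: 1, 6: 2, 2: 3, 4: 5, 3: 7}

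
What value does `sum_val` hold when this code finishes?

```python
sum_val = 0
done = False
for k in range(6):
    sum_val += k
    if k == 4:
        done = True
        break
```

Let's trace through this code step by step.

Initialize: sum_val = 0
Initialize: done = False
Entering loop: for k in range(6):

After execution: sum_val = 10
10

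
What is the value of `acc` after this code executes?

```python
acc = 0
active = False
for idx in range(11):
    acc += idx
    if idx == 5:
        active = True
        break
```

Let's trace through this code step by step.

Initialize: acc = 0
Initialize: active = False
Entering loop: for idx in range(11):

After execution: acc = 15
15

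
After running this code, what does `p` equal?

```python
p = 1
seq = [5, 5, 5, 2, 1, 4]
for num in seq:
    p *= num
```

Let's trace through this code step by step.

Initialize: p = 1
Initialize: seq = [5, 5, 5, 2, 1, 4]
Entering loop: for num in seq:

After execution: p = 1000
1000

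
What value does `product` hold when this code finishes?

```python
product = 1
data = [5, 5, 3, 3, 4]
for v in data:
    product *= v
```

Let's trace through this code step by step.

Initialize: product = 1
Initialize: data = [5, 5, 3, 3, 4]
Entering loop: for v in data:

After execution: product = 900
900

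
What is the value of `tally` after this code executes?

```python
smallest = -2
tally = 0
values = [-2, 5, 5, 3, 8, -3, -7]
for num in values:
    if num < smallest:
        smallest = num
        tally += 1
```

Let's trace through this code step by step.

Initialize: smallest = -2
Initialize: tally = 0
Initialize: values = [-2, 5, 5, 3, 8, -3, -7]
Entering loop: for num in values:

After execution: tally = 2
2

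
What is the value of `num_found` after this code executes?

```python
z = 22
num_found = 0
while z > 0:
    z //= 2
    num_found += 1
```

Let's trace through this code step by step.

Initialize: z = 22
Initialize: num_found = 0
Entering loop: while z > 0:

After execution: num_found = 5
5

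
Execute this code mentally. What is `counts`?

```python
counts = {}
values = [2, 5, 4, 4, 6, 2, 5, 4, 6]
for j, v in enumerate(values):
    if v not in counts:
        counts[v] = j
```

Let's trace through this code step by step.

Initialize: counts = {}
Initialize: values = [2, 5, 4, 4, 6, 2, 5, 4, 6]
Entering loop: for j, v in enumerate(values):

After execution: counts = {2: 0, 5: 1, 4: 2, 6: 4}
{2: 0, 5: 1, 4: 2, 6: 4}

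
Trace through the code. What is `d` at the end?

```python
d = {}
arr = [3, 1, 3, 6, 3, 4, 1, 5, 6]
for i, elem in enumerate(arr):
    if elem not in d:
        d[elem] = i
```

Let's trace through this code step by step.

Initialize: d = {}
Initialize: arr = [3, 1, 3, 6, 3, 4, 1, 5, 6]
Entering loop: for i, elem in enumerate(arr):

After execution: d = {3: 0, 1: 1, 6: 3, 4: 5, 5: 7}
{3: 0, 1: 1, 6: 3, 4: 5, 5: 7}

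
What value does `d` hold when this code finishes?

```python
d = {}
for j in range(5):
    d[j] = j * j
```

Let's trace through this code step by step.

Initialize: d = {}
Entering loop: for j in range(5):

After execution: d = {0: 0, 1: 1, 2: 4, 3: 9, 4: 16}
{0: 0, 1: 1, 2: 4, 3: 9, 4: 16}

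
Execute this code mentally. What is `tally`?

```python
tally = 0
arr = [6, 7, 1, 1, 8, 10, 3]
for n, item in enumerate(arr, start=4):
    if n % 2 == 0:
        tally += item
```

Let's trace through this code step by step.

Initialize: tally = 0
Initialize: arr = [6, 7, 1, 1, 8, 10, 3]
Entering loop: for n, item in enumerate(arr, start=4):

After execution: tally = 18
18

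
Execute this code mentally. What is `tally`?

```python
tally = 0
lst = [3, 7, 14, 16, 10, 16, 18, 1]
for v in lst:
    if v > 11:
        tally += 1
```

Let's trace through this code step by step.

Initialize: tally = 0
Initialize: lst = [3, 7, 14, 16, 10, 16, 18, 1]
Entering loop: for v in lst:

After execution: tally = 4
4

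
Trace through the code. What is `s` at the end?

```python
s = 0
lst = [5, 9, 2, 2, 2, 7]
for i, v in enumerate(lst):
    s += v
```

Let's trace through this code step by step.

Initialize: s = 0
Initialize: lst = [5, 9, 2, 2, 2, 7]
Entering loop: for i, v in enumerate(lst):

After execution: s = 27
27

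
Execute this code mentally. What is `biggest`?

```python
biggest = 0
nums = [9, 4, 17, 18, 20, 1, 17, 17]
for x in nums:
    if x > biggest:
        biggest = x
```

Let's trace through this code step by step.

Initialize: biggest = 0
Initialize: nums = [9, 4, 17, 18, 20, 1, 17, 17]
Entering loop: for x in nums:

After execution: biggest = 20
20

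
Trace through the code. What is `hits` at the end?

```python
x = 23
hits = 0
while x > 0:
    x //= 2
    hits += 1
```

Let's trace through this code step by step.

Initialize: x = 23
Initialize: hits = 0
Entering loop: while x > 0:

After execution: hits = 5
5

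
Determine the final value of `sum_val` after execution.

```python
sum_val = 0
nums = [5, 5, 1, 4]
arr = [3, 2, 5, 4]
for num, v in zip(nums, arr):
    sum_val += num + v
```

Let's trace through this code step by step.

Initialize: sum_val = 0
Initialize: nums = [5, 5, 1, 4]
Initialize: arr = [3, 2, 5, 4]
Entering loop: for num, v in zip(nums, arr):

After execution: sum_val = 29
29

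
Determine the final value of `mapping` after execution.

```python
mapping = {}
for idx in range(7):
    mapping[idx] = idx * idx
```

Let's trace through this code step by step.

Initialize: mapping = {}
Entering loop: for idx in range(7):

After execution: mapping = {0: 0, 1: 1, 2: 4, 3: 9, 4: 16, 5: 25, 6: 36}
{0: 0, 1: 1, 2: 4, 3: 9, 4: 16, 5: 25, 6: 36}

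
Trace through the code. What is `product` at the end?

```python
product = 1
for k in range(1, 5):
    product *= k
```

Let's trace through this code step by step.

Initialize: product = 1
Entering loop: for k in range(1, 5):

After execution: product = 24
24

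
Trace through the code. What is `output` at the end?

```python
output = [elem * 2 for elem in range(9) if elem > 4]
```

Let's trace through this code step by step.

Initialize: output = [elem * 2 for elem in range(9) if elem > 4]

After execution: output = [10, 12, 14, 16]
[10, 12, 14, 16]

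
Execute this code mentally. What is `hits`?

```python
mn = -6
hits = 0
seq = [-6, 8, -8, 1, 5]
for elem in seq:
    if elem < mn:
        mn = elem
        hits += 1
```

Let's trace through this code step by step.

Initialize: mn = -6
Initialize: hits = 0
Initialize: seq = [-6, 8, -8, 1, 5]
Entering loop: for elem in seq:

After execution: hits = 1
1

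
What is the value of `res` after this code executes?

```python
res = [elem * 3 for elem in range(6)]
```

Let's trace through this code step by step.

Initialize: res = [elem * 3 for elem in range(6)]

After execution: res = [0, 3, 6, 9, 12, 15]
[0, 3, 6, 9, 12, 15]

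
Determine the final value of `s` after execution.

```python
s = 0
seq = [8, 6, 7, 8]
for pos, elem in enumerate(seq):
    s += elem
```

Let's trace through this code step by step.

Initialize: s = 0
Initialize: seq = [8, 6, 7, 8]
Entering loop: for pos, elem in enumerate(seq):

After execution: s = 29
29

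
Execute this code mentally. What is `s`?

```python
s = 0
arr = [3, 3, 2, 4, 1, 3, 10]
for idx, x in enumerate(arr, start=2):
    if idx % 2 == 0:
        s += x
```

Let's trace through this code step by step.

Initialize: s = 0
Initialize: arr = [3, 3, 2, 4, 1, 3, 10]
Entering loop: for idx, x in enumerate(arr, start=2):

After execution: s = 16
16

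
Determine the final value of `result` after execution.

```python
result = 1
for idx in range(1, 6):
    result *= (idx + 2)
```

Let's trace through this code step by step.

Initialize: result = 1
Entering loop: for idx in range(1, 6):

After execution: result = 2520
2520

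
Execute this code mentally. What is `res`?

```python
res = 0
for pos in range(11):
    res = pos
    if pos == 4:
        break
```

Let's trace through this code step by step.

Initialize: res = 0
Entering loop: for pos in range(11):

After execution: res = 4
4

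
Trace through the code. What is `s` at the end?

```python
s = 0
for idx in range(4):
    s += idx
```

Let's trace through this code step by step.

Initialize: s = 0
Entering loop: for idx in range(4):

After execution: s = 6
6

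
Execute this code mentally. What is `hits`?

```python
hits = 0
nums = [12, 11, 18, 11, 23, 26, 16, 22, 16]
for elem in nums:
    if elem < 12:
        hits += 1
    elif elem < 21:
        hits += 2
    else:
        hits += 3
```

Let's trace through this code step by step.

Initialize: hits = 0
Initialize: nums = [12, 11, 18, 11, 23, 26, 16, 22, 16]
Entering loop: for elem in nums:

After execution: hits = 19
19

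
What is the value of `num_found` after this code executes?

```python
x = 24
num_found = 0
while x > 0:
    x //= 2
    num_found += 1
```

Let's trace through this code step by step.

Initialize: x = 24
Initialize: num_found = 0
Entering loop: while x > 0:

After execution: num_found = 5
5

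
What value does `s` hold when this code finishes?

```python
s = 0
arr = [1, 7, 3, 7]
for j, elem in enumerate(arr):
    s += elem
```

Let's trace through this code step by step.

Initialize: s = 0
Initialize: arr = [1, 7, 3, 7]
Entering loop: for j, elem in enumerate(arr):

After execution: s = 18
18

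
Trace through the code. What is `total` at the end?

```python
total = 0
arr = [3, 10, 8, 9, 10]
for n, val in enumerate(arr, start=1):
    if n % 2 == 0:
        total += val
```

Let's trace through this code step by step.

Initialize: total = 0
Initialize: arr = [3, 10, 8, 9, 10]
Entering loop: for n, val in enumerate(arr, start=1):

After execution: total = 19
19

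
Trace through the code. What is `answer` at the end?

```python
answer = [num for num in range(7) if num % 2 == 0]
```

Let's trace through this code step by step.

Initialize: answer = [num for num in range(7) if num % 2 == 0]

After execution: answer = [0, 2, 4, 6]
[0, 2, 4, 6]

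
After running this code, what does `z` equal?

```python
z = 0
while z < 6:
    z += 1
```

Let's trace through this code step by step.

Initialize: z = 0
Entering loop: while z < 6:

After execution: z = 6
6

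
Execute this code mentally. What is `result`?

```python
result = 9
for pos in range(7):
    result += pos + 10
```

Let's trace through this code step by step.

Initialize: result = 9
Entering loop: for pos in range(7):

After execution: result = 100
100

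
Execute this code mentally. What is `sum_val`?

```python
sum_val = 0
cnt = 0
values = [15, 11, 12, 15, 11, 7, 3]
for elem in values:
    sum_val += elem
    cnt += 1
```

Let's trace through this code step by step.

Initialize: sum_val = 0
Initialize: cnt = 0
Initialize: values = [15, 11, 12, 15, 11, 7, 3]
Entering loop: for elem in values:

After execution: sum_val = 74
74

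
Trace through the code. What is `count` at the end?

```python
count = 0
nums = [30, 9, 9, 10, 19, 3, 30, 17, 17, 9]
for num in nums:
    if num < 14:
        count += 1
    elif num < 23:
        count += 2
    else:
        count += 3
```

Let's trace through this code step by step.

Initialize: count = 0
Initialize: nums = [30, 9, 9, 10, 19, 3, 30, 17, 17, 9]
Entering loop: for num in nums:

After execution: count = 17
17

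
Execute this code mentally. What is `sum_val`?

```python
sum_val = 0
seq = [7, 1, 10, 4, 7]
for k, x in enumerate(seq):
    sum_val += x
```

Let's trace through this code step by step.

Initialize: sum_val = 0
Initialize: seq = [7, 1, 10, 4, 7]
Entering loop: for k, x in enumerate(seq):

After execution: sum_val = 29
29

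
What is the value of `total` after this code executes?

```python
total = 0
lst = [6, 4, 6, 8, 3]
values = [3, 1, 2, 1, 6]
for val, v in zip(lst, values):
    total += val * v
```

Let's trace through this code step by step.

Initialize: total = 0
Initialize: lst = [6, 4, 6, 8, 3]
Initialize: values = [3, 1, 2, 1, 6]
Entering loop: for val, v in zip(lst, values):

After execution: total = 60
60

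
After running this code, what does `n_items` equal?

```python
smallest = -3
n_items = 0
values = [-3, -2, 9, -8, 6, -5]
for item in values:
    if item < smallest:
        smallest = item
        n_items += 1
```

Let's trace through this code step by step.

Initialize: smallest = -3
Initialize: n_items = 0
Initialize: values = [-3, -2, 9, -8, 6, -5]
Entering loop: for item in values:

After execution: n_items = 1
1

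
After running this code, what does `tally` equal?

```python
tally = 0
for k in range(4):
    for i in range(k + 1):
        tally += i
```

Let's trace through this code step by step.

Initialize: tally = 0
Entering loop: for k in range(4):

After execution: tally = 10
10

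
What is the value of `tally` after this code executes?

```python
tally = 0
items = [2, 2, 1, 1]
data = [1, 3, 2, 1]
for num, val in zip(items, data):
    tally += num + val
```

Let's trace through this code step by step.

Initialize: tally = 0
Initialize: items = [2, 2, 1, 1]
Initialize: data = [1, 3, 2, 1]
Entering loop: for num, val in zip(items, data):

After execution: tally = 13
13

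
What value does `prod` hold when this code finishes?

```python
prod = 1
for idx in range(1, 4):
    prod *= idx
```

Let's trace through this code step by step.

Initialize: prod = 1
Entering loop: for idx in range(1, 4):

After execution: prod = 6
6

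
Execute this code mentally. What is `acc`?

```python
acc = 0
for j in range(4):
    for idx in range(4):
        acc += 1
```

Let's trace through this code step by step.

Initialize: acc = 0
Entering loop: for j in range(4):

After execution: acc = 16
16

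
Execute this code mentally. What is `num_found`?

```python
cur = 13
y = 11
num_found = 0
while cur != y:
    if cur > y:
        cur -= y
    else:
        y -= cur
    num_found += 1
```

Let's trace through this code step by step.

Initialize: cur = 13
Initialize: y = 11
Initialize: num_found = 0
Entering loop: while cur != y:

After execution: num_found = 7
7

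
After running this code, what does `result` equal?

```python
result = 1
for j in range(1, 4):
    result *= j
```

Let's trace through this code step by step.

Initialize: result = 1
Entering loop: for j in range(1, 4):

After execution: result = 6
6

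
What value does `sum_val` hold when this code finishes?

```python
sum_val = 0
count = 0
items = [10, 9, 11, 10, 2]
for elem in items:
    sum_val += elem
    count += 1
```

Let's trace through this code step by step.

Initialize: sum_val = 0
Initialize: count = 0
Initialize: items = [10, 9, 11, 10, 2]
Entering loop: for elem in items:

After execution: sum_val = 42
42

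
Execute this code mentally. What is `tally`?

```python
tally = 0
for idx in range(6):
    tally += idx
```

Let's trace through this code step by step.

Initialize: tally = 0
Entering loop: for idx in range(6):

After execution: tally = 15
15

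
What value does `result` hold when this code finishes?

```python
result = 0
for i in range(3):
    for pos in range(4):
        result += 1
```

Let's trace through this code step by step.

Initialize: result = 0
Entering loop: for i in range(3):

After execution: result = 12
12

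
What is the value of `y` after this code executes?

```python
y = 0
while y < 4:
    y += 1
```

Let's trace through this code step by step.

Initialize: y = 0
Entering loop: while y < 4:

After execution: y = 4
4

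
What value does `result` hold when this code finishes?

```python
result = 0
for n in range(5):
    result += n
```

Let's trace through this code step by step.

Initialize: result = 0
Entering loop: for n in range(5):

After execution: result = 10
10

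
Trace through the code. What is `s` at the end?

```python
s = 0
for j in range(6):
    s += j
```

Let's trace through this code step by step.

Initialize: s = 0
Entering loop: for j in range(6):

After execution: s = 15
15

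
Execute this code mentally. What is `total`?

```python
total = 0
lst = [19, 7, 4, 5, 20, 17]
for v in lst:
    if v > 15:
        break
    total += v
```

Let's trace through this code step by step.

Initialize: total = 0
Initialize: lst = [19, 7, 4, 5, 20, 17]
Entering loop: for v in lst:

After execution: total = 0
0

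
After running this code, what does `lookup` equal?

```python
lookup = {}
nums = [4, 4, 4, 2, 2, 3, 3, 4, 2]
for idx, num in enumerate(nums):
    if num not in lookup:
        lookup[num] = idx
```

Let's trace through this code step by step.

Initialize: lookup = {}
Initialize: nums = [4, 4, 4, 2, 2, 3, 3, 4, 2]
Entering loop: for idx, num in enumerate(nums):

After execution: lookup = {4: 0, 2: 3, 3: 5}
{4: 0, 2: 3, 3: 5}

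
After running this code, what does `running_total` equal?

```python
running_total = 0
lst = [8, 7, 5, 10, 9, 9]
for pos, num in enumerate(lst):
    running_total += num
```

Let's trace through this code step by step.

Initialize: running_total = 0
Initialize: lst = [8, 7, 5, 10, 9, 9]
Entering loop: for pos, num in enumerate(lst):

After execution: running_total = 48
48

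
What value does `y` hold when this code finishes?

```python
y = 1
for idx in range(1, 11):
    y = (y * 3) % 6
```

Let's trace through this code step by step.

Initialize: y = 1
Entering loop: for idx in range(1, 11):

After execution: y = 3
3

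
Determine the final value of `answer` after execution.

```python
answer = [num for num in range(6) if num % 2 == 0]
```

Let's trace through this code step by step.

Initialize: answer = [num for num in range(6) if num % 2 == 0]

After execution: answer = [0, 2, 4]
[0, 2, 4]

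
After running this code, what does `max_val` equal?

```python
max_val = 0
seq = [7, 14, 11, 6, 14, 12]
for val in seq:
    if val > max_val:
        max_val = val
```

Let's trace through this code step by step.

Initialize: max_val = 0
Initialize: seq = [7, 14, 11, 6, 14, 12]
Entering loop: for val in seq:

After execution: max_val = 14
14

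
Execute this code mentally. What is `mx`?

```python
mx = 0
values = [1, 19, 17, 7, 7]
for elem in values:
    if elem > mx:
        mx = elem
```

Let's trace through this code step by step.

Initialize: mx = 0
Initialize: values = [1, 19, 17, 7, 7]
Entering loop: for elem in values:

After execution: mx = 19
19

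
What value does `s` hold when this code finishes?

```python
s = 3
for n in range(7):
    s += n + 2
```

Let's trace through this code step by step.

Initialize: s = 3
Entering loop: for n in range(7):

After execution: s = 38
38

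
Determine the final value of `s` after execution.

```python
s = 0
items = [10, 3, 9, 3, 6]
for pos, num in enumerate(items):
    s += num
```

Let's trace through this code step by step.

Initialize: s = 0
Initialize: items = [10, 3, 9, 3, 6]
Entering loop: for pos, num in enumerate(items):

After execution: s = 31
31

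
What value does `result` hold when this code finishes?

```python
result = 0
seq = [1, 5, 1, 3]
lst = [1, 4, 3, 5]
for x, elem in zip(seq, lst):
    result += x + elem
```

Let's trace through this code step by step.

Initialize: result = 0
Initialize: seq = [1, 5, 1, 3]
Initialize: lst = [1, 4, 3, 5]
Entering loop: for x, elem in zip(seq, lst):

After execution: result = 23
23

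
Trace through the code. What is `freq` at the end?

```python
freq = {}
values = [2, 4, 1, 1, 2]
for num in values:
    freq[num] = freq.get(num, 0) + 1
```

Let's trace through this code step by step.

Initialize: freq = {}
Initialize: values = [2, 4, 1, 1, 2]
Entering loop: for num in values:

After execution: freq = {2: 2, 4: 1, 1: 2}
{2: 2, 4: 1, 1: 2}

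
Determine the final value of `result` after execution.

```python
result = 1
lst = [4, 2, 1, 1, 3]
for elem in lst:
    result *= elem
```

Let's trace through this code step by step.

Initialize: result = 1
Initialize: lst = [4, 2, 1, 1, 3]
Entering loop: for elem in lst:

After execution: result = 24
24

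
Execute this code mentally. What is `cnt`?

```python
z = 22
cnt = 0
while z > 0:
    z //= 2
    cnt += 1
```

Let's trace through this code step by step.

Initialize: z = 22
Initialize: cnt = 0
Entering loop: while z > 0:

After execution: cnt = 5
5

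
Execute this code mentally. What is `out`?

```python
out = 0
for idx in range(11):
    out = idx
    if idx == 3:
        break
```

Let's trace through this code step by step.

Initialize: out = 0
Entering loop: for idx in range(11):

After execution: out = 3
3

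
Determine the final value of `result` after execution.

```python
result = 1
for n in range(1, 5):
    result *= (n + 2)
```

Let's trace through this code step by step.

Initialize: result = 1
Entering loop: for n in range(1, 5):

After execution: result = 360
360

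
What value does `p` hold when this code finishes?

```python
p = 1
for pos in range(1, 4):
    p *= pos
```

Let's trace through this code step by step.

Initialize: p = 1
Entering loop: for pos in range(1, 4):

After execution: p = 6
6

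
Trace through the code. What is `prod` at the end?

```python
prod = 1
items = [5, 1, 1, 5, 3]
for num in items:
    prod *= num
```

Let's trace through this code step by step.

Initialize: prod = 1
Initialize: items = [5, 1, 1, 5, 3]
Entering loop: for num in items:

After execution: prod = 75
75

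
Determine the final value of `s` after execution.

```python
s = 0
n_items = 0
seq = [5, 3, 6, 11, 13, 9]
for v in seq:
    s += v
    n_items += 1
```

Let's trace through this code step by step.

Initialize: s = 0
Initialize: n_items = 0
Initialize: seq = [5, 3, 6, 11, 13, 9]
Entering loop: for v in seq:

After execution: s = 47
47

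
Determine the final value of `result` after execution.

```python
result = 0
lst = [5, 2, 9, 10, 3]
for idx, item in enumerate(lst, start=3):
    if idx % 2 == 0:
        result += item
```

Let's trace through this code step by step.

Initialize: result = 0
Initialize: lst = [5, 2, 9, 10, 3]
Entering loop: for idx, item in enumerate(lst, start=3):

After execution: result = 12
12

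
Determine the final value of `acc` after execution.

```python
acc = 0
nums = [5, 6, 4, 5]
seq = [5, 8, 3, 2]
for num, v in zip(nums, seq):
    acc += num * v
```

Let's trace through this code step by step.

Initialize: acc = 0
Initialize: nums = [5, 6, 4, 5]
Initialize: seq = [5, 8, 3, 2]
Entering loop: for num, v in zip(nums, seq):

After execution: acc = 95
95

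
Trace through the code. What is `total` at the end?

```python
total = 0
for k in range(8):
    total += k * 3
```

Let's trace through this code step by step.

Initialize: total = 0
Entering loop: for k in range(8):

After execution: total = 84
84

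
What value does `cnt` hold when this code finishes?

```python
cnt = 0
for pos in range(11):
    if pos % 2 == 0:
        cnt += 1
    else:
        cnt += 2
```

Let's trace through this code step by step.

Initialize: cnt = 0
Entering loop: for pos in range(11):

After execution: cnt = 16
16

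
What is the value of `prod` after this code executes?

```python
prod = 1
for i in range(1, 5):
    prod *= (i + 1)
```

Let's trace through this code step by step.

Initialize: prod = 1
Entering loop: for i in range(1, 5):

After execution: prod = 120
120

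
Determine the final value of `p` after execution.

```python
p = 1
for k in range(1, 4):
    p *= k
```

Let's trace through this code step by step.

Initialize: p = 1
Entering loop: for k in range(1, 4):

After execution: p = 6
6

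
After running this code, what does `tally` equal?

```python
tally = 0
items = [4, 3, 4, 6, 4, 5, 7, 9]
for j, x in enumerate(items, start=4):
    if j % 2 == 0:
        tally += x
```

Let's trace through this code step by step.

Initialize: tally = 0
Initialize: items = [4, 3, 4, 6, 4, 5, 7, 9]
Entering loop: for j, x in enumerate(items, start=4):

After execution: tally = 19
19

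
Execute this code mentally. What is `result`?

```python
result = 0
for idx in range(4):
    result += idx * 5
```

Let's trace through this code step by step.

Initialize: result = 0
Entering loop: for idx in range(4):

After execution: result = 30
30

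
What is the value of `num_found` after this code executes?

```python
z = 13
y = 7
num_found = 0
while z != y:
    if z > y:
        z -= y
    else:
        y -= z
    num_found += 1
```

Let's trace through this code step by step.

Initialize: z = 13
Initialize: y = 7
Initialize: num_found = 0
Entering loop: while z != y:

After execution: num_found = 7
7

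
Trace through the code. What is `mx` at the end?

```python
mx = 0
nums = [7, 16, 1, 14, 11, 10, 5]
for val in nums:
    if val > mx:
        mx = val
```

Let's trace through this code step by step.

Initialize: mx = 0
Initialize: nums = [7, 16, 1, 14, 11, 10, 5]
Entering loop: for val in nums:

After execution: mx = 16
16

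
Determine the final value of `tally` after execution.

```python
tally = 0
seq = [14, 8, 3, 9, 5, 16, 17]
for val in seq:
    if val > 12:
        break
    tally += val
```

Let's trace through this code step by step.

Initialize: tally = 0
Initialize: seq = [14, 8, 3, 9, 5, 16, 17]
Entering loop: for val in seq:

After execution: tally = 0
0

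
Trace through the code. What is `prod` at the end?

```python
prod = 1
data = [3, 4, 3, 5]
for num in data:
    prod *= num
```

Let's trace through this code step by step.

Initialize: prod = 1
Initialize: data = [3, 4, 3, 5]
Entering loop: for num in data:

After execution: prod = 180
180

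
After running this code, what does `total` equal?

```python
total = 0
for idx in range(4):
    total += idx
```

Let's trace through this code step by step.

Initialize: total = 0
Entering loop: for idx in range(4):

After execution: total = 6
6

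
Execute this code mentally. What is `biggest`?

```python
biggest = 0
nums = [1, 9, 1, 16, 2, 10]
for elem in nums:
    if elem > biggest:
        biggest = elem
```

Let's trace through this code step by step.

Initialize: biggest = 0
Initialize: nums = [1, 9, 1, 16, 2, 10]
Entering loop: for elem in nums:

After execution: biggest = 16
16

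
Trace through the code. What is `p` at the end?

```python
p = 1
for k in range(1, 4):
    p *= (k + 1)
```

Let's trace through this code step by step.

Initialize: p = 1
Entering loop: for k in range(1, 4):

After execution: p = 24
24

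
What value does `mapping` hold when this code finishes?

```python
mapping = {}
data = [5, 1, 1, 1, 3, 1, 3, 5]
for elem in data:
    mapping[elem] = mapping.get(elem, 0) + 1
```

Let's trace through this code step by step.

Initialize: mapping = {}
Initialize: data = [5, 1, 1, 1, 3, 1, 3, 5]
Entering loop: for elem in data:

After execution: mapping = {5: 2, 1: 4, 3: 2}
{5: 2, 1: 4, 3: 2}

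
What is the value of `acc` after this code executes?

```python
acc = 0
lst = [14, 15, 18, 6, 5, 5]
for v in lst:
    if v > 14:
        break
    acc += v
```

Let's trace through this code step by step.

Initialize: acc = 0
Initialize: lst = [14, 15, 18, 6, 5, 5]
Entering loop: for v in lst:

After execution: acc = 14
14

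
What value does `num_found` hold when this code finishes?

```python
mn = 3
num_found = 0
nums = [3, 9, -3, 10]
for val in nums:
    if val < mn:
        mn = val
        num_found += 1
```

Let's trace through this code step by step.

Initialize: mn = 3
Initialize: num_found = 0
Initialize: nums = [3, 9, -3, 10]
Entering loop: for val in nums:

After execution: num_found = 1
1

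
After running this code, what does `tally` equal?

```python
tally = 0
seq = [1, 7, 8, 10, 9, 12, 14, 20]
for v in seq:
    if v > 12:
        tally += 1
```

Let's trace through this code step by step.

Initialize: tally = 0
Initialize: seq = [1, 7, 8, 10, 9, 12, 14, 20]
Entering loop: for v in seq:

After execution: tally = 2
2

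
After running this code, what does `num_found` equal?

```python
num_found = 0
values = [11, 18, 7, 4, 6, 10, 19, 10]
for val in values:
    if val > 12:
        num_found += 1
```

Let's trace through this code step by step.

Initialize: num_found = 0
Initialize: values = [11, 18, 7, 4, 6, 10, 19, 10]
Entering loop: for val in values:

After execution: num_found = 2
2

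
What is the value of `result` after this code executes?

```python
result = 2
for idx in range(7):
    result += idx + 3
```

Let's trace through this code step by step.

Initialize: result = 2
Entering loop: for idx in range(7):

After execution: result = 44
44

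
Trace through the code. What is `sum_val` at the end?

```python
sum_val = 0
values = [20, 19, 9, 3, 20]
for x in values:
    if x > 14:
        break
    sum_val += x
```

Let's trace through this code step by step.

Initialize: sum_val = 0
Initialize: values = [20, 19, 9, 3, 20]
Entering loop: for x in values:

After execution: sum_val = 0
0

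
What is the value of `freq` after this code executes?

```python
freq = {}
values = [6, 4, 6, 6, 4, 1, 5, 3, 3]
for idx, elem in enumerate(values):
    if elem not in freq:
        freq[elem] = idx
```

Let's trace through this code step by step.

Initialize: freq = {}
Initialize: values = [6, 4, 6, 6, 4, 1, 5, 3, 3]
Entering loop: for idx, elem in enumerate(values):

After execution: freq = {6: 0, 4: 1, 1: 5, 5: 6, 3: 7}
{6: 0, 4: 1, 1: 5, 5: 6, 3: 7}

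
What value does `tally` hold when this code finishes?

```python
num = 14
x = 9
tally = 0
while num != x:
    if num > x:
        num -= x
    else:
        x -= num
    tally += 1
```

Let's trace through this code step by step.

Initialize: num = 14
Initialize: x = 9
Initialize: tally = 0
Entering loop: while num != x:

After execution: tally = 6
6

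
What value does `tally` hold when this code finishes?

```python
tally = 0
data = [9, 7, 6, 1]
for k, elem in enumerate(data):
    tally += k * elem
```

Let's trace through this code step by step.

Initialize: tally = 0
Initialize: data = [9, 7, 6, 1]
Entering loop: for k, elem in enumerate(data):

After execution: tally = 22
22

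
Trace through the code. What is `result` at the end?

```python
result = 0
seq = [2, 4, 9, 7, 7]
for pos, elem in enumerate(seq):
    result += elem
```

Let's trace through this code step by step.

Initialize: result = 0
Initialize: seq = [2, 4, 9, 7, 7]
Entering loop: for pos, elem in enumerate(seq):

After execution: result = 29
29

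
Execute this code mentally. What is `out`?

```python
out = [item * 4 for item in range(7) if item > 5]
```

Let's trace through this code step by step.

Initialize: out = [item * 4 for item in range(7) if item > 5]

After execution: out = [24]
[24]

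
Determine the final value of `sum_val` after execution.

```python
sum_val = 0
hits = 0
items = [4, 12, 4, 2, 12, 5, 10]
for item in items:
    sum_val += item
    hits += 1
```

Let's trace through this code step by step.

Initialize: sum_val = 0
Initialize: hits = 0
Initialize: items = [4, 12, 4, 2, 12, 5, 10]
Entering loop: for item in items:

After execution: sum_val = 49
49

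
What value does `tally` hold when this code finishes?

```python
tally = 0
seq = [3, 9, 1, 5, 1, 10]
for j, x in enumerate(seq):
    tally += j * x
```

Let's trace through this code step by step.

Initialize: tally = 0
Initialize: seq = [3, 9, 1, 5, 1, 10]
Entering loop: for j, x in enumerate(seq):

After execution: tally = 80
80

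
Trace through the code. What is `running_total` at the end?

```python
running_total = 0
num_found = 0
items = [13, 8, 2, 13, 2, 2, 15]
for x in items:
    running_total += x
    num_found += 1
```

Let's trace through this code step by step.

Initialize: running_total = 0
Initialize: num_found = 0
Initialize: items = [13, 8, 2, 13, 2, 2, 15]
Entering loop: for x in items:

After execution: running_total = 55
55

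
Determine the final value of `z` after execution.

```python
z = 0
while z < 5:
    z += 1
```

Let's trace through this code step by step.

Initialize: z = 0
Entering loop: while z < 5:

After execution: z = 5
5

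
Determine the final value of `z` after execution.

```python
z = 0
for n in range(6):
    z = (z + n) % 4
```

Let's trace through this code step by step.

Initialize: z = 0
Entering loop: for n in range(6):

After execution: z = 3
3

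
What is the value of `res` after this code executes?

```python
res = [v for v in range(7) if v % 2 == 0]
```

Let's trace through this code step by step.

Initialize: res = [v for v in range(7) if v % 2 == 0]

After execution: res = [0, 2, 4, 6]
[0, 2, 4, 6]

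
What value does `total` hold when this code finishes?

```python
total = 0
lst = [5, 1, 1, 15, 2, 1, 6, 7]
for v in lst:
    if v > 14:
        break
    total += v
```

Let's trace through this code step by step.

Initialize: total = 0
Initialize: lst = [5, 1, 1, 15, 2, 1, 6, 7]
Entering loop: for v in lst:

After execution: total = 7
7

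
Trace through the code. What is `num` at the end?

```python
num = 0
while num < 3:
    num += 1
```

Let's trace through this code step by step.

Initialize: num = 0
Entering loop: while num < 3:

After execution: num = 3
3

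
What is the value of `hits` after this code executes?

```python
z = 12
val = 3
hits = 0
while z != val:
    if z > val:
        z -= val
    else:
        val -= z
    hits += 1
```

Let's trace through this code step by step.

Initialize: z = 12
Initialize: val = 3
Initialize: hits = 0
Entering loop: while z != val:

After execution: hits = 3
3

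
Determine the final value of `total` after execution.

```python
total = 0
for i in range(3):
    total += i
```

Let's trace through this code step by step.

Initialize: total = 0
Entering loop: for i in range(3):

After execution: total = 3
3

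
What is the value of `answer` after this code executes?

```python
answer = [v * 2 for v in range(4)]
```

Let's trace through this code step by step.

Initialize: answer = [v * 2 for v in range(4)]

After execution: answer = [0, 2, 4, 6]
[0, 2, 4, 6]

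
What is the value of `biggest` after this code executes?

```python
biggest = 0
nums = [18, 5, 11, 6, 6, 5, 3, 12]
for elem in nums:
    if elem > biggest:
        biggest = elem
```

Let's trace through this code step by step.

Initialize: biggest = 0
Initialize: nums = [18, 5, 11, 6, 6, 5, 3, 12]
Entering loop: for elem in nums:

After execution: biggest = 18
18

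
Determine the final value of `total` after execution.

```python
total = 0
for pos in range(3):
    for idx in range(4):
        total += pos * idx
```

Let's trace through this code step by step.

Initialize: total = 0
Entering loop: for pos in range(3):

After execution: total = 18
18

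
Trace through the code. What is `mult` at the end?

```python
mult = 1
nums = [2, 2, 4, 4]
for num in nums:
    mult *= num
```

Let's trace through this code step by step.

Initialize: mult = 1
Initialize: nums = [2, 2, 4, 4]
Entering loop: for num in nums:

After execution: mult = 64
64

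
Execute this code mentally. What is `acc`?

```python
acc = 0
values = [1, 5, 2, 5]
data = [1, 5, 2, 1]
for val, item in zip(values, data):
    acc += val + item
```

Let's trace through this code step by step.

Initialize: acc = 0
Initialize: values = [1, 5, 2, 5]
Initialize: data = [1, 5, 2, 1]
Entering loop: for val, item in zip(values, data):

After execution: acc = 22
22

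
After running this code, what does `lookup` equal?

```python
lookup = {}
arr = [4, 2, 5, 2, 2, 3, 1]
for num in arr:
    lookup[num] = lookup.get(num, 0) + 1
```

Let's trace through this code step by step.

Initialize: lookup = {}
Initialize: arr = [4, 2, 5, 2, 2, 3, 1]
Entering loop: for num in arr:

After execution: lookup = {4: 1, 2: 3, 5: 1, 3: 1, 1: 1}
{4: 1, 2: 3, 5: 1, 3: 1, 1: 1}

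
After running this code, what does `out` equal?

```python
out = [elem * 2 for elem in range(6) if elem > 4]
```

Let's trace through this code step by step.

Initialize: out = [elem * 2 for elem in range(6) if elem > 4]

After execution: out = [10]
[10]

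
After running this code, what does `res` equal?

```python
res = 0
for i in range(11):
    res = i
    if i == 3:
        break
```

Let's trace through this code step by step.

Initialize: res = 0
Entering loop: for i in range(11):

After execution: res = 3
3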